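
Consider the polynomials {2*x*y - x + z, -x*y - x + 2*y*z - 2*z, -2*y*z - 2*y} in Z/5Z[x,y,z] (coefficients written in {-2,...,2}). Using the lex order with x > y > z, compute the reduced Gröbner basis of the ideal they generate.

f_1 = 2*x*y - x + z, LT = x*y.
f_2 = -x*y - x + 2*y*z - 2*z, LT = x*y.
f_3 = -2*y*z - 2*y, LT = y*z.

S(f_1,f_2): lcm = x*y. S = x + 2*y*z + z.
  reduce S modulo (f_1, f_2, f_3):
  remainder x - 2*y + z ≠ 0; add g_4 = x - 2*y + z to the basis.

S(f_1,f_3): lcm = x*y*z. S = -x*y + 2*x*z - 2*z**2.
  reduce S modulo (f_1, f_2, f_3, g_4):
  remainder z**2 + z ≠ 0; add g_5 = z**2 + z to the basis.

S(f_1,g_4): lcm = x*y. S = 2*x + 2*y**2 - y*z - 2*z.
  reduce S modulo (f_1, f_2, f_3, g_4, g_5):
  remainder 2*y**2 + z ≠ 0; add g_6 = 2*y**2 + z to the basis.

The other S-polynomials (S(f_2,f_3), S(f_2,g_4), S(f_3,g_4), S(f_1,g_5), S(f_2,g_5), S(f_3,g_5), S(g_4,g_5), S(f_1,g_6), S(f_2,g_6), S(f_3,g_6), S(g_4,g_6), S(g_5,g_6)) all reduce to 0 modulo the current basis, so we have a Gröbner basis.
Inter-reduce: drop elements whose leading term is divisible by another's, tail-reduce, and make monic.

G = {x - 2*y + z, y**2 - 2*z, y*z + y, z**2 + z}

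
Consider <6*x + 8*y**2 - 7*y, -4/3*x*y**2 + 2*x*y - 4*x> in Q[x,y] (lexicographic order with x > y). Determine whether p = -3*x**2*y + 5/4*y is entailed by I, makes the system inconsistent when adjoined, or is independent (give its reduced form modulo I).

First compute the reduced Gröbner basis of I by Buchberger's algorithm.
f_1 = 6*x + 8*y**2 - 7*y, LT = x.
f_2 = -4/3*x*y**2 + 2*x*y - 4*x, LT = x*y**2.

S(f_1,f_2): lcm = x*y**2. S = 3/2*x*y - 3*x + 4/3*y**4 - 7/6*y**3.
  reduce S modulo (f_1, f_2):
  remainder 4/3*y**4 - 19/6*y**3 + 23/4*y**2 - 7/2*y ≠ 0; add h_3 = 4/3*y**4 - 19/6*y**3 + 23/4*y**2 - 7/2*y to the basis.

The other S-polynomials (S(f_1,h_3), S(f_2,h_3)) all reduce to 0 modulo the current basis, so we have a Gröbner basis.
Inter-reduce: drop elements whose leading term is divisible by another's, tail-reduce, and make monic.
Reduced Gröbner basis: {x + 4/3*y**2 - 7/6*y, y**4 - 19/8*y**3 + 69/16*y**2 - 21/8*y}.
Label its elements g_1 = x + 4/3*y**2 - 7/6*y, g_2 = y**4 - 19/8*y**3 + 69/16*y**2 - 21/8*y.

Reduce p = -3*x**2*y + 5/4*y modulo G:
  leading term x**2*y: subtract (-3*x*y)·g_1 from -3*x**2*y + 5/4*y → 4*x*y**3 - 7/2*x*y**2 + 5/4*y
  leading term x*y**3: subtract (4*y**3)·g_1 from 4*x*y**3 - 7/2*x*y**2 + 5/4*y → -7/2*x*y**2 - 16/3*y**5 + 14/3*y**4 + 5/4*y
  leading term x*y**2: subtract (-7/2*y**2)·g_1 from -7/2*x*y**2 - 16/3*y**5 + 14/3*y**4 + 5/4*y → -16/3*y**5 + 28/3*y**4 - 49/12*y**3 + 5/4*y
  leading term y**5: subtract (-16/3*y)·g_2 from -16/3*y**5 + 28/3*y**4 - 49/12*y**3 + 5/4*y → -10/3*y**4 + 227/12*y**3 - 14*y**2 + 5/4*y
  leading term y**4: subtract (-10/3)·g_2 from -10/3*y**4 + 227/12*y**3 - 14*y**2 + 5/4*y → 11*y**3 + 3/8*y**2 - 15/2*y
  leading term y**3: no divisor's leading term divides it; move 11*y**3 to the remainder.
  leading term y**2: no divisor's leading term divides it; move 3/8*y**2 to the remainder.
  leading term y: no divisor's leading term divides it; move -15/2*y to the remainder.
  normal form = 11*y**3 + 3/8*y**2 - 15/2*y.
The normal form is nonzero, so p ∉ I. Since p minus its normal form lies in I, I + (p) = I + (r) where r = 11*y**3 + 3/8*y**2 - 15/2*y; decide whether this ideal is the whole ring.
Run Buchberger on G together with r (pairs among the g_i already reduce to 0 since G is a Gröbner basis):
g_1 = x + 4/3*y**2 - 7/6*y, LT = x.
g_2 = y**4 - 19/8*y**3 + 69/16*y**2 - 21/8*y, LT = y**4.
r = 11*y**3 + 3/8*y**2 - 15/2*y, LT = y**3.

S(g_2,r): lcm = y**4. S = -53/22*y**3 + 879/176*y**2 - 21/8*y.
  reduce S modulo (g_1, g_2, r):
  remainder 2457/484*y**2 - 4131/968*y ≠ 0; add m_4 = 2457/484*y**2 - 4131/968*y to the basis.

S(g_2,m_4): lcm = y**4. S = -1117/728*y**3 + 69/16*y**2 - 21/8*y.
  reduce S modulo (g_1, g_2, r, m_4):
  remainder -1935/1059968*y ≠ 0; add m_5 = -1935/1059968*y to the basis.

The other S-polynomials (S(g_1,g_2), S(g_1,r), S(g_1,m_4), S(r,m_4), S(g_1,m_5), S(g_2,m_5), S(r,m_5), S(m_4,m_5)) all reduce to 0 modulo the current basis, so we have a Gröbner basis.
Inter-reduce: drop elements whose leading term is divisible by another's, tail-reduce, and make monic.
Reduced Gröbner basis: {x, y}.
The reduced Gröbner basis of I + (p) is {x, y} ≠ {1}, a proper ideal, so the enlarged system stays consistent: p is independent of I, with normal form 11*y**3 + 3/8*y**2 - 15/2*y.

Ideal membership is decidable via reduction modulo a Gröbner basis.

-3*x**2*y + 5/4*y is independent of I; its normal form modulo I is 11*y**3 + 3/8*y**2 - 15/2*y.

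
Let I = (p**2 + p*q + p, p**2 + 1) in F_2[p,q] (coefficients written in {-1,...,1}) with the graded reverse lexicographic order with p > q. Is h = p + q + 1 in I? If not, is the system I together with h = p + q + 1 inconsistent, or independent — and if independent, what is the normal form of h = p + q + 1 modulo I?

p + q + 1 lies in I (it reduces to 0).

First compute the reduced Gröbner basis of I by Buchberger's algorithm.
f_1 = p**2 + p*q + p, LT = p**2.
f_2 = p**2 + 1, LT = p**2.

S(f_1,f_2): lcm = p**2. S = p*q + p + 1.
  reduce S modulo (f_1, f_2):
  remainder p*q + p + 1 ≠ 0; add k_3 = p*q + p + 1 to the basis.

S(f_1,k_3): lcm = p**2*q. S = p*q**2 + p**2 + p*q + p.
  reduce S modulo (f_1, f_2, k_3):
  remainder p + q + 1 ≠ 0; add k_4 = p + q + 1 to the basis.

S(k_3,k_4): lcm = p*q. S = q**2 + p + q + 1.
  reduce S modulo (f_1, f_2, k_3, k_4):
  remainder q**2 ≠ 0; add k_5 = q**2 to the basis.

The other S-polynomials (S(f_2,k_3), S(f_1,k_4), S(f_2,k_4), S(f_1,k_5), S(f_2,k_5), S(k_3,k_5), S(k_4,k_5)) all reduce to 0 modulo the current basis, so we have a Gröbner basis.
Inter-reduce: drop elements whose leading term is divisible by another's, tail-reduce, and make monic.
Reduced Gröbner basis: {q**2, p + q + 1}.
Label its elements g_1 = q**2, g_2 = p + q + 1.

Reduce h = p + q + 1 modulo G:
  leading term p: subtract (1)·g_2 from p + q + 1 → 0
  normal form = 0.
Since the normal form is 0, h ∈ I.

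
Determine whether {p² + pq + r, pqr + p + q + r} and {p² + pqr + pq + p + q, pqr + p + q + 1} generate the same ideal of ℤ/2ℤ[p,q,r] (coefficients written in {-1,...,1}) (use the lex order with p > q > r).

Since reduced Gröbner bases are canonical representatives of ideals under a given ordering, it suffices to compute and compare them.
Buchberger on the first generating set:
f_1 = p² + pq + r, LT = p².
f_2 = pqr + p + q + r, LT = pqr.

S(f_1,f_2): lcm = p²qr. S = p² + pq²r + pq + pr + qr².
  leading term p²: subtract (1)·f_1 from p² + pq²r + pq + pr + qr² → pq²r + pr + qr² + r
  leading term pq²r: subtract (q)·f_2 from pq²r + pr + qr² + r → pq + pr + q² + qr² + qr + r
  leading term pq: no divisor's leading term divides it; move pq to the remainder.
  leading term pr: no divisor's leading term divides it; move pr to the remainder.
  leading term q²: no divisor's leading term divides it; move q² to the remainder.
  leading term qr²: no divisor's leading term divides it; move qr² to the remainder.
  leading term qr: no divisor's leading term divides it; move qr to the remainder.
  leading term r: no divisor's leading term divides it; move r to the remainder.
  remainder pq + pr + q² + qr² + qr + r ≠ 0; add g_3 = pq + pr + q² + qr² + qr + r to the basis.

S(f_2,g_3): lcm = pqr. S = pr² + p + q²r + qr³ + qr² + q + r² + r.
  leading term pr²: no divisor's leading term divides it; move pr² to the remainder.
  leading term p: no divisor's leading term divides it; move p to the remainder.
  leading term q²r: no divisor's leading term divides it; move q²r to the remainder.
  leading term qr³: no divisor's leading term divides it; move qr³ to the remainder.
  leading term qr²: no divisor's leading term divides it; move qr² to the remainder.
  leading term q: no divisor's leading term divides it; move q to the remainder.
  leading term r²: no divisor's leading term divides it; move r² to the remainder.
  leading term r: no divisor's leading term divides it; move r to the remainder.
  remainder pr² + p + q²r + qr³ + qr² + q + r² + r ≠ 0; add g_4 = pr² + p + q²r + qr³ + qr² + q + r² + r to the basis.

S(f_2,g_4): lcm = pqr². S = pq + pr + q³r + q²r³ + q²r² + q² + qr² + r².
  leading term pq: subtract (1)·g_3 from pq + pr + q³r + q²r³ + q²r² + q² + qr² + r² → q³r + q²r³ + q²r² + qr + r² + r
  leading term q³r: no divisor's leading term divides it; move q³r to the remainder.
  leading term q²r³: no divisor's leading term divides it; move q²r³ to the remainder.
  leading term q²r²: no divisor's leading term divides it; move q²r² to the remainder.
  leading term qr: no divisor's leading term divides it; move qr to the remainder.
  leading term r²: no divisor's leading term divides it; move r² to the remainder.
  leading term r: no divisor's leading term divides it; move r to the remainder.
  remainder q³r + q²r³ + q²r² + qr + r² + r ≠ 0; add g_5 = q³r + q²r³ + q²r² + qr + r² + r to the basis.

The other S-polynomials (S(f_1,g_3), S(f_1,g_4), S(g_3,g_4), S(f_1,g_5), S(f_2,g_5), S(g_3,g_5), S(g_4,g_5)) all reduce to 0 modulo the current basis, so we have a Gröbner basis.
Inter-reduce: drop elements whose leading term is divisible by another's, tail-reduce, and make monic.
Reduced Gröbner basis: {p² + pr + q² + qr² + qr, pq + pr + q² + qr² + qr + r, pr² + p + q²r + qr³ + qr² + q + r² + r, q³r + q²r³ + q²r² + qr + r² + r}.

Buchberger on the second generating set:
h_1 = p² + pqr + pq + p + q, LT = p².
h_2 = pqr + p + q + 1, LT = pqr.

S(h_1,h_2): lcm = p²qr. S = p² + pq²r² + pq²r + pqr + pq + p + q²r.
  leading term p²: subtract (1)·h_1 from p² + pq²r² + pq²r + pqr + pq + p + q²r → pq²r² + pq²r + q²r + q
  leading term pq²r²: subtract (qr)·h_2 from pq²r² + pq²r + q²r + q → pq²r + pqr + qr + q
  leading term pq²r: subtract (q)·h_2 from pq²r + pqr + qr + q → pqr + pq + q² + qr
  leading term pqr: subtract (1)·h_2 from pqr + pq + q² + qr → pq + p + q² + qr + q + 1
  leading term pq: no divisor's leading term divides it; move pq to the remainder.
  leading term p: no divisor's leading term divides it; move p to the remainder.
  leading term q²: no divisor's leading term divides it; move q² to the remainder.
  leading term qr: no divisor's leading term divides it; move qr to the remainder.
  leading term q: no divisor's leading term divides it; move q to the remainder.
  leading term 1: no divisor's leading term divides it; move 1 to the remainder.
  remainder pq + p + q² + qr + q + 1 ≠ 0; add k_3 = pq + p + q² + qr + q + 1 to the basis.

S(h_2,k_3): lcm = pqr. S = pr + p + q²r + qr² + qr + q + r + 1.
  leading term pr: no divisor's leading term divides it; move pr to the remainder.
  leading term p: no divisor's leading term divides it; move p to the remainder.
  leading term q²r: no divisor's leading term divides it; move q²r to the remainder.
  leading term qr²: no divisor's leading term divides it; move qr² to the remainder.
  leading term qr: no divisor's leading term divides it; move qr to the remainder.
  leading term q: no divisor's leading term divides it; move q to the remainder.
  leading term r: no divisor's leading term divides it; move r to the remainder.
  leading term 1: no divisor's leading term divides it; move 1 to the remainder.
  remainder pr + p + q²r + qr² + qr + q + r + 1 ≠ 0; add k_4 = pr + p + q²r + qr² + qr + q + r + 1 to the basis.

S(h_2,k_4): lcm = pqr. S = pq + p + q³r + q²r² + q²r + q² + qr + 1.
  leading term pq: subtract (1)·k_3 from pq + p + q³r + q²r² + q²r + q² + qr + 1 → q³r + q²r² + q²r + q
  leading term q³r: no divisor's leading term divides it; move q³r to the remainder.
  leading term q²r²: no divisor's leading term divides it; move q²r² to the remainder.
  leading term q²r: no divisor's leading term divides it; move q²r to the remainder.
  leading term q: no divisor's leading term divides it; move q to the remainder.
  remainder q³r + q²r² + q²r + q ≠ 0; add k_5 = q³r + q²r² + q²r + q to the basis.

The other S-polynomials (S(h_1,k_3), S(h_1,k_4), S(k_3,k_4), S(h_1,k_5), S(h_2,k_5), S(k_3,k_5), S(k_4,k_5)) all reduce to 0 modulo the current basis, so we have a Gröbner basis.
Inter-reduce: drop elements whose leading term is divisible by another's, tail-reduce, and make monic.
Reduced Gröbner basis: {p² + p + q² + qr + q, pq + p + q² + qr + q + 1, pr + p + q²r + qr² + qr + q + r + 1, q³r + q²r² + q²r + q}.

The bases are distinct; the ideals are different.

No, the ideals differ.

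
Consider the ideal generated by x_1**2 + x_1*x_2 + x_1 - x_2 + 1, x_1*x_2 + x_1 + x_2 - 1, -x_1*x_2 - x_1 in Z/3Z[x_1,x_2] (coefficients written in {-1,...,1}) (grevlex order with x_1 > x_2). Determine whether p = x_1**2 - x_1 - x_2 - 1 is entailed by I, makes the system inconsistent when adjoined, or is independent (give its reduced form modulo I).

Adjoining x_1**2 - x_1 - x_2 - 1 makes the ideal the whole ring: the system is inconsistent.

First compute the reduced Gröbner basis of I by Buchberger's algorithm.
f_1 = x_1**2 + x_1*x_2 + x_1 - x_2 + 1, LT = x_1**2.
f_2 = x_1*x_2 + x_1 + x_2 - 1, LT = x_1*x_2.
f_3 = -x_1*x_2 - x_1, LT = x_1*x_2.

S(f_1,f_2): lcm = x_1**2*x_2. S = x_1*x_2**2 - x_1**2 - x_2**2 + x_1 + x_2.
  reduce S modulo (f_1, f_2, f_3):
  remainder x_2**2 - x_1 + x_2 + 1 ≠ 0; add h_4 = x_2**2 - x_1 + x_2 + 1 to the basis.

S(f_1,f_3): lcm = x_1**2*x_2. S = x_1*x_2**2 - x_1**2 + x_1*x_2 - x_2**2 + x_2.
  reduce S modulo (f_1, f_2, f_3, h_4):
  remainder x_1 - x_2 + 1 ≠ 0; add h_5 = x_1 - x_2 + 1 to the basis.

S(f_2,f_3): lcm = x_1*x_2. S = x_2 - 1.
  reduce S modulo (f_1, f_2, f_3, h_4, h_5):
  remainder x_2 - 1 ≠ 0; add h_6 = x_2 - 1 to the basis.

The other S-polynomials (S(f_1,h_4), S(f_2,h_4), S(f_3,h_4), S(f_1,h_5), S(f_2,h_5), S(f_3,h_5), S(h_4,h_5), S(f_1,h_6), S(f_2,h_6), S(f_3,h_6), S(h_4,h_6), S(h_5,h_6)) all reduce to 0 modulo the current basis, so we have a Gröbner basis.
Inter-reduce: drop elements whose leading term is divisible by another's, tail-reduce, and make monic.
Reduced Gröbner basis: {x_1, x_2 - 1}.
Label its elements g_1 = x_1, g_2 = x_2 - 1.

Reduce p = x_1**2 - x_1 - x_2 - 1 modulo G:
  leading term x_1**2: subtract (x_1)·g_1 from x_1**2 - x_1 - x_2 - 1 → -x_1 - x_2 - 1
  leading term x_1: subtract (-1)·g_1 from -x_1 - x_2 - 1 → -x_2 - 1
  leading term x_2: subtract (-1)·g_2 from -x_2 - 1 → 1
  leading term 1: no divisor's leading term divides it; move 1 to the remainder.
  normal form = 1.
The normal form is nonzero, so p ∉ I. Since p minus its normal form lies in I, I + (p) = I + (r) where r = 1; decide whether this ideal is the whole ring.
Here r = 1 is a nonzero constant, hence a unit: 1 ∈ I + (p), the Gröbner basis of I + (p) is {1}, and the enlarged system has no common solution — adjoining p is inconsistent.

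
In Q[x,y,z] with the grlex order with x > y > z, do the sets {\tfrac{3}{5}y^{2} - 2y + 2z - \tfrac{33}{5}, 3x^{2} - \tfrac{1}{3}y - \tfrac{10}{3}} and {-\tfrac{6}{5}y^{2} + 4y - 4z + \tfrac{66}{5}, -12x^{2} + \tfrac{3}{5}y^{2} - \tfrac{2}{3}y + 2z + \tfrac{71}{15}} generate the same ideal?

For a fixed monomial order, each ideal has a unique reduced Gröbner basis; comparing bases decides equality.
Buchberger on the first generating set:
f_1 = \tfrac{3}{5}y^{2} - 2y + 2z - \tfrac{33}{5}, LT = y^{2}.
f_2 = 3x^{2} - \tfrac{1}{3}y - \tfrac{10}{3}, LT = x^{2}.

The S-polynomials (S(f_1,f_2)) all reduce to 0 modulo the current basis, so we have a Gröbner basis.
Inter-reduce: drop elements whose leading term is divisible by another's, tail-reduce, and make monic.
Reduced Gröbner basis: {x^{2} - \tfrac{1}{9}y - \tfrac{10}{9}, y^{2} - \tfrac{10}{3}y + \tfrac{10}{3}z - 11}.

Buchberger on the second generating set:
h_1 = -\tfrac{6}{5}y^{2} + 4y - 4z + \tfrac{66}{5}, LT = y^{2}.
h_2 = -12x^{2} + \tfrac{3}{5}y^{2} - \tfrac{2}{3}y + 2z + \tfrac{71}{15}, LT = x^{2}.

The S-polynomials (S(h_1,h_2)) all reduce to 0 modulo the current basis, so we have a Gröbner basis.
Inter-reduce: drop elements whose leading term is divisible by another's, tail-reduce, and make monic.
Reduced Gröbner basis: {x^{2} - \tfrac{1}{9}y - \tfrac{17}{18}, y^{2} - \tfrac{10}{3}y + \tfrac{10}{3}z - 11}.

Since the reduced bases disagree, the two ideals are not the same.
The same test decides containment: I ⊆ J iff every generator of I reduces to 0 modulo a Gröbner basis of J.

No, the ideals differ.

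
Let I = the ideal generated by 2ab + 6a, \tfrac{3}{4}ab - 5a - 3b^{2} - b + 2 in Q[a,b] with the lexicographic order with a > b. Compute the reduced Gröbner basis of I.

f_1 = 2ab + 6a, LT = ab.
f_2 = \tfrac{3}{4}ab - 5a - 3b^{2} - b + 2, LT = ab.

S(f_1,f_2): lcm = ab. S = \tfrac{29}{3}a + 4b^{2} + \tfrac{4}{3}b - \tfrac{8}{3}.
  reduce S modulo (f_1, f_2):
  remainder \tfrac{29}{3}a + 4b^{2} + \tfrac{4}{3}b - \tfrac{8}{3} ≠ 0; add g_3 = \tfrac{29}{3}a + 4b^{2} + \tfrac{4}{3}b - \tfrac{8}{3} to the basis.

S(f_1,g_3): lcm = ab. S = 3a - \tfrac{12}{29}b^{3} - \tfrac{4}{29}b^{2} + \tfrac{8}{29}b.
  reduce S modulo (f_1, f_2, g_3):
  remainder -\tfrac{12}{29}b^{3} - \tfrac{40}{29}b^{2} - \tfrac{4}{29}b + \tfrac{24}{29} ≠ 0; add g_4 = -\tfrac{12}{29}b^{3} - \tfrac{40}{29}b^{2} - \tfrac{4}{29}b + \tfrac{24}{29} to the basis.

The other S-polynomials (S(f_2,g_3), S(f_1,g_4), S(f_2,g_4), S(g_3,g_4)) all reduce to 0 modulo the current basis, so we have a Gröbner basis.
Inter-reduce: drop elements whose leading term is divisible by another's, tail-reduce, and make monic.

G = {a + \tfrac{12}{29}b^{2} + \tfrac{4}{29}b - \tfrac{8}{29}, b^{3} + \tfrac{10}{3}b^{2} + \tfrac{1}{3}b - 2}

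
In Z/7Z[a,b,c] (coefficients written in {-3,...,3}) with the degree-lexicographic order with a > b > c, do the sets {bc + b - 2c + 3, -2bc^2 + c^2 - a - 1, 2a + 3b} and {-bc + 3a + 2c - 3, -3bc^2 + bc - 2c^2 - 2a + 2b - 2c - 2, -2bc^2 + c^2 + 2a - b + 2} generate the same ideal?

No, the ideals differ.

Since reduced Gröbner bases are canonical representatives of ideals under a given ordering, it suffices to compute and compare them.
Buchberger on the first generating set:
f_1 = bc + b - 2c + 3, LT = bc.
f_2 = -2bc^2 + c^2 - a - 1, LT = bc^2.
f_3 = 2a + 3b, LT = a.

S(f_1,f_2): lcm = bc^2. S = bc + 2c^2 + 3a + 3c + 3.
  reduce S modulo (f_1, f_2, f_3):
  remainder 2c^2 - 2b - 2c ≠ 0; add g_4 = 2c^2 - 2b - 2c to the basis.

S(f_1,g_4): lcm = bc^2. S = b^2 + 2bc - 2c^2 + 3c.
  reduce S modulo (f_1, f_2, f_3, g_4):
  remainder b^2 + 3b - 2c + 1 ≠ 0; add g_5 = b^2 + 3b - 2c + 1 to the basis.

The other S-polynomials (S(f_1,f_3), S(f_2,f_3), S(f_2,g_4), S(f_3,g_4), S(f_1,g_5), S(f_2,g_5), S(f_3,g_5), S(g_4,g_5)) all reduce to 0 modulo the current basis, so we have a Gröbner basis.
Inter-reduce: drop elements whose leading term is divisible by another's, tail-reduce, and make monic.
Reduced Gröbner basis: {b^2 + 3b - 2c + 1, bc + b - 2c + 3, c^2 - b - c, a - 2b}.

Buchberger on the second generating set:
h_1 = -bc + 3a + 2c - 3, LT = bc.
h_2 = -3bc^2 + bc - 2c^2 - 2a + 2b - 2c - 2, LT = bc^2.
h_3 = -2bc^2 + c^2 + 2a - b + 2, LT = bc^2.

S(h_1,h_2): lcm = bc^2. S = -3ac - 2bc + 2c^2 - 3a + 3b - 3.
  reduce S modulo (h_1, h_2, h_3):
  remainder -3ac + 2c^2 - 2a + 3b + 3c + 3 ≠ 0; add k_4 = -3ac + 2c^2 - 2a + 3b + 3c + 3 to the basis.

S(h_1,h_3): lcm = bc^2. S = -3ac + 2c^2 + a + 3b + 3c + 1.
  reduce S modulo (h_1, h_2, h_3, k_4):
  remainder 3a - 2 ≠ 0; add k_5 = 3a - 2 to the basis.

S(h_1,k_4): lcm = abc. S = 3bc^2 - 3a^2 - 3ab - 2ac + b^2 + bc + 3a + b.
  reduce S modulo (h_1, h_2, h_3, k_4, k_5):
  remainder b^2 - c^2 - b + 2 ≠ 0; add k_6 = b^2 - c^2 - b + 2 to the basis.

S(k_4,k_5): lcm = ac. S = -3c^2 + 3a - b + 2c - 1.
  reduce S modulo (h_1, h_2, h_3, k_4, k_5, k_6):
  remainder -3c^2 - b + 2c + 1 ≠ 0; add k_7 = -3c^2 - b + 2c + 1 to the basis.

The other S-polynomials (S(h_2,h_3), S(h_2,k_4), S(h_3,k_4), S(h_1,k_5), S(h_2,k_5), S(h_3,k_5), S(h_1,k_6), S(h_2,k_6), S(h_3,k_6), S(k_4,k_6), S(k_5,k_6), S(h_1,k_7), S(h_2,k_7), S(h_3,k_7), S(k_4,k_7), S(k_5,k_7), S(k_6,k_7)) all reduce to 0 modulo the current basis, so we have a Gröbner basis.
Inter-reduce: drop elements whose leading term is divisible by another's, tail-reduce, and make monic.
Reduced Gröbner basis: {b^2 - 3b - 3c - 3, bc - 2c + 1, c^2 - 2b - 3c + 2, a - 3}.

These differ, so the ideals are not equal.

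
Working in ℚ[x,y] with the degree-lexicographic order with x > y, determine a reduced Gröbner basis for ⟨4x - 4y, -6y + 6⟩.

f_1 = 4x - 4y, LT = x.
f_2 = -6y + 6, LT = y.

The S-polynomials (S(f_1,f_2)) all reduce to 0 modulo the current basis, so we have a Gröbner basis.

G = {x - 1, y - 1}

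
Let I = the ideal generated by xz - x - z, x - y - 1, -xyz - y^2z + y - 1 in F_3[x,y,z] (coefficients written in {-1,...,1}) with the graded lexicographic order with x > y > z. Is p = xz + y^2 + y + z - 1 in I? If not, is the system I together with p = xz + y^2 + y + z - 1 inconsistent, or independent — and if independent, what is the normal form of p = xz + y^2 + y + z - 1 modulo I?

Adjoining xz + y^2 + y + z - 1 makes the ideal the whole ring: the system is inconsistent.

First compute the reduced Gröbner basis of I by Buchberger's algorithm.
f_1 = xz - x - z, LT = xz.
f_2 = x - y - 1, LT = x.
f_3 = -xyz - y^2z + y - 1, LT = xyz.

S(f_1,f_2): lcm = xz. S = yz - x.
  reduce S modulo (f_1, f_2, f_3):
  remainder yz - y - 1 ≠ 0; add h_4 = yz - y - 1 to the basis.

S(f_1,f_3): lcm = xyz. S = -y^2z - xy - yz + y - 1.
  reduce S modulo (f_1, f_2, f_3, h_4):
  remainder y^2 + y + 1 ≠ 0; add h_5 = y^2 + y + 1 to the basis.

S(f_3,h_5): lcm = xy^2z. S = y^3z - xyz - xz - y^2 + y.
  reduce S modulo (f_1, f_2, f_3, h_4, h_5):
  remainder -y - z ≠ 0; add h_6 = -y - z to the basis.

S(f_3,h_6): lcm = xyz. S = -xz^2 + y^2z - y + 1.
  reduce S modulo (f_1, f_2, f_3, h_4, h_5, h_6):
  remainder -z^2 + z - 1 ≠ 0; add h_7 = -z^2 + z - 1 to the basis.

The other S-polynomials (S(f_2,f_3), S(f_1,h_4), S(f_2,h_4), S(f_3,h_4), S(f_1,h_5), S(f_2,h_5), S(h_4,h_5), S(f_1,h_6), S(f_2,h_6), S(h_4,h_6), S(h_5,h_6), S(f_1,h_7), S(f_2,h_7), S(f_3,h_7), S(h_4,h_7), S(h_5,h_7), S(h_6,h_7)) all reduce to 0 modulo the current basis, so we have a Gröbner basis.
Inter-reduce: drop elements whose leading term is divisible by another's, tail-reduce, and make monic.
Reduced Gröbner basis: {z^2 - z + 1, x + z - 1, y + z}.
Label its elements g_1 = z^2 - z + 1, g_2 = x + z - 1, g_3 = y + z.

Reduce p = xz + y^2 + y + z - 1 modulo G:
  leading term xz: subtract (z)·g_2 from xz + y^2 + y + z - 1 → y^2 - z^2 + y - z - 1
  leading term y^2: subtract (y)·g_3 from y^2 - z^2 + y - z - 1 → -yz - z^2 + y - z - 1
  leading term yz: subtract (-z)·g_3 from -yz - z^2 + y - z - 1 → y - z - 1
  leading term y: subtract (1)·g_3 from y - z - 1 → z - 1
  leading term z: no divisor's leading term divides it; move z to the remainder.
  leading term 1: no divisor's leading term divides it; move -1 to the remainder.
  normal form = z - 1.
The normal form is nonzero, so p ∉ I. Since p minus its normal form lies in I, I + (p) = I + (r) where r = z - 1; decide whether this ideal is the whole ring.
Run Buchberger on G together with r (pairs among the g_i already reduce to 0 since G is a Gröbner basis):
g_1 = z^2 - z + 1, LT = z^2.
g_2 = x + z - 1, LT = x.
g_3 = y + z, LT = y.
r = z - 1, LT = z.

S(g_1,r): lcm = z^2. S = 1.
  reduce S modulo (g_1, g_2, g_3, r):
  remainder 1 ≠ 0; add m_5 = 1 to the basis.

The other S-polynomials (S(g_1,g_2), S(g_1,g_3), S(g_2,g_3), S(g_2,r), S(g_3,r), S(g_1,m_5), S(g_2,m_5), S(g_3,m_5), S(r,m_5)) all reduce to 0 modulo the current basis, so we have a Gröbner basis.
Inter-reduce: drop elements whose leading term is divisible by another's, tail-reduce, and make monic.
Reduced Gröbner basis: {1}.
The reduced Gröbner basis of I + (p) is {1}: the ideal is the whole ring, so the enlarged system has no common solution — adjoining p is inconsistent.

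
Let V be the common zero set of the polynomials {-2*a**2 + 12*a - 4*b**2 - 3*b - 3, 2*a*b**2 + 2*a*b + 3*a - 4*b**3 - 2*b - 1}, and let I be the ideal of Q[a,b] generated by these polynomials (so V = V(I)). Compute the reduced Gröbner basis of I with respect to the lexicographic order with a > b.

G = {a + 12/7*b**4 - 25/7*b**3 + 16/7*b**2 - 13/14*b - 1/2, b**6 - 13/12*b**5 + 3/4*b**4 - 7/6*b**3 + 7/6*b**2 - 25/48*b - 7/48}

f_1 = -2*a**2 + 12*a - 4*b**2 - 3*b - 3, LT = a**2.
f_2 = 2*a*b**2 + 2*a*b + 3*a - 4*b**3 - 2*b - 1, LT = a*b**2.

S(f_1,f_2): lcm = a**2*b**2. S = -a**2*b - 3/2*a**2 + 2*a*b**3 - 6*a*b**2 + a*b + 1/2*a + 2*b**4 + 3/2*b**3 + 3/2*b**2.
  reduce S modulo (f_1, f_2):
  remainder 7/2*a + 6*b**4 - 25/2*b**3 + 8*b**2 - 13/4*b - 7/4 ≠ 0; add g_3 = 7/2*a + 6*b**4 - 25/2*b**3 + 8*b**2 - 13/4*b - 7/4 to the basis.

S(f_2,g_3): lcm = a*b**2. S = a*b + 3/2*a - 12/7*b**6 + 25/7*b**5 - 16/7*b**4 - 15/14*b**3 + 1/2*b**2 - b - 1/2.
  reduce S modulo (f_1, f_2, g_3):
  remainder -12/7*b**6 + 13/7*b**5 - 9/7*b**4 + 2*b**3 - 2*b**2 + 25/28*b + 1/4 ≠ 0; add g_4 = -12/7*b**6 + 13/7*b**5 - 9/7*b**4 + 2*b**3 - 2*b**2 + 25/28*b + 1/4 to the basis.

The other S-polynomials (S(f_1,g_3), S(f_1,g_4), S(f_2,g_4), S(g_3,g_4)) all reduce to 0 modulo the current basis, so we have a Gröbner basis.
Inter-reduce: drop elements whose leading term is divisible by another's, tail-reduce, and make monic.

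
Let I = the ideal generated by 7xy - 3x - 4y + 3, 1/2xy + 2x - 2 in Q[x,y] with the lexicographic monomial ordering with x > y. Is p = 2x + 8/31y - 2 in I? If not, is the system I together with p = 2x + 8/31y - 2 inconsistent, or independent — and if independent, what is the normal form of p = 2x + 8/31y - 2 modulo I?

First compute the reduced Gröbner basis of I by Buchberger's algorithm.
f_1 = 7xy - 3x - 4y + 3, LT = xy.
f_2 = 1/2xy + 2x - 2, LT = xy.

S(f_1,f_2): lcm = xy. S = -31/7x - 4/7y + 31/7.
  leading term x: no divisor's leading term divides it; move -31/7x to the remainder.
  leading term y: no divisor's leading term divides it; move -4/7y to the remainder.
  leading term 1: no divisor's leading term divides it; move 31/7 to the remainder.
  remainder -31/7x - 4/7y + 31/7 ≠ 0; add h_3 = -31/7x - 4/7y + 31/7 to the basis.

S(f_1,h_3): lcm = xy. S = -3/7x - 4/31y^2 + 3/7y + 3/7.
  leading term x: subtract (3/31)·h_3 from -3/7x - 4/31y^2 + 3/7y + 3/7 → -4/31y^2 + 15/31y
  leading term y^2: no divisor's leading term divides it; move -4/31y^2 to the remainder.
  leading term y: no divisor's leading term divides it; move 15/31y to the remainder.
  remainder -4/31y^2 + 15/31y ≠ 0; add h_4 = -4/31y^2 + 15/31y to the basis.

The other S-polynomials (S(f_2,h_3), S(f_1,h_4), S(f_2,h_4), S(h_3,h_4)) all reduce to 0 modulo the current basis, so we have a Gröbner basis.
Inter-reduce: drop elements whose leading term is divisible by another's, tail-reduce, and make monic.
Reduced Gröbner basis: {x + 4/31y - 1, y^2 - 15/4y}.
Label its elements g_1 = x + 4/31y - 1, g_2 = y^2 - 15/4y.

Reduce p = 2x + 8/31y - 2 modulo G:
  leading term x: subtract (2)·g_1 from 2x + 8/31y - 2 → 0
  normal form = 0.
Since the normal form is 0, p ∈ I.

2x + 8/31y - 2 lies in I (it reduces to 0).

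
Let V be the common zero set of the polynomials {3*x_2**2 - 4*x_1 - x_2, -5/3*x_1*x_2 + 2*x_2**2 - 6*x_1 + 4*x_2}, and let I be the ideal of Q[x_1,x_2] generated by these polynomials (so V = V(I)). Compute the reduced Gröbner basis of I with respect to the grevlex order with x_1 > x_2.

G = {x_1**2 - 63/10*x_1 + 21/5*x_2, x_1*x_2 + 2*x_1 - 14/5*x_2, x_2**2 - 4/3*x_1 - 1/3*x_2}

f_1 = 3*x_2**2 - 4*x_1 - x_2, LT = x_2**2.
f_2 = -5/3*x_1*x_2 + 2*x_2**2 - 6*x_1 + 4*x_2, LT = x_1*x_2.

S(f_1,f_2): lcm = x_1*x_2**2. S = 6/5*x_2**3 - 4/3*x_1**2 - 59/15*x_1*x_2 + 12/5*x_2**2.
  leading term x_2**3: subtract (2/5*x_2)·f_1 from 6/5*x_2**3 - 4/3*x_1**2 - 59/15*x_1*x_2 + 12/5*x_2**2 → -4/3*x_1**2 - 7/3*x_1*x_2 + 14/5*x_2**2
  leading term x_1**2: no divisor's leading term divides it; move -4/3*x_1**2 to the remainder.
  leading term x_1*x_2: subtract (7/5)·f_2 from -7/3*x_1*x_2 + 14/5*x_2**2 → 42/5*x_1 - 28/5*x_2
  leading term x_1: no divisor's leading term divides it; move 42/5*x_1 to the remainder.
  leading term x_2: no divisor's leading term divides it; move -28/5*x_2 to the remainder.
  remainder -4/3*x_1**2 + 42/5*x_1 - 28/5*x_2 ≠ 0; add g_3 = -4/3*x_1**2 + 42/5*x_1 - 28/5*x_2 to the basis.

The other S-polynomials (S(f_1,g_3), S(f_2,g_3)) all reduce to 0 modulo the current basis, so we have a Gröbner basis.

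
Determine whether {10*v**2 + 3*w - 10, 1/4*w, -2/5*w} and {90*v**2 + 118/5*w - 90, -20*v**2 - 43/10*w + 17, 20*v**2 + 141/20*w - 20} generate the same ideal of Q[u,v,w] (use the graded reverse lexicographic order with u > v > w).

Since reduced Gröbner bases are canonical representatives of ideals under a given ordering, it suffices to compute and compare them.
Buchberger on the first generating set:
f_1 = 10*v**2 + 3*w - 10, LT = v**2.
f_2 = 1/4*w, LT = w.
f_3 = -2/5*w, LT = w.

S(f_1,f_2): leading monomials are coprime, so the S-polynomial reduces to 0 (Buchberger's first criterion).
S(f_1,f_3): leading monomials are coprime, so the S-polynomial reduces to 0 (Buchberger's first criterion).
S(f_2,f_3): lcm = w. S = 0.
  remainder 0.

Every S-polynomial of the final basis reduces to 0, so we have a Gröbner basis.
Inter-reduce: drop elements whose leading term is divisible by another's, tail-reduce, and make monic.
Reduced Gröbner basis: {v**2 - 1, w}.

Buchberger on the second generating set:
h_1 = 90*v**2 + 118/5*w - 90, LT = v**2.
h_2 = -20*v**2 - 43/10*w + 17, LT = v**2.
h_3 = 20*v**2 + 141/20*w - 20, LT = v**2.

S(h_1,h_2): lcm = v**2. S = 17/360*w - 3/20.
  leading term w: no divisor's leading term divides it; move 17/360*w to the remainder.
  leading term 1: no divisor's leading term divides it; move -3/20 to the remainder.
  remainder 17/360*w - 3/20 ≠ 0; add k_4 = 17/360*w - 3/20 to the basis.

S(h_1,h_3): lcm = v**2. S = -13/144*w.
  leading term w: subtract (-65/34)·k_4 from -13/144*w → -39/136
  leading term 1: no divisor's leading term divides it; move -39/136 to the remainder.
  remainder -39/136 ≠ 0; add k_5 = -39/136 to the basis.

S(h_2,h_3): lcm = v**2. S = -11/80*w + 3/20.
  leading term w: subtract (-99/34)·k_4 from -11/80*w + 3/20 → -39/136
  leading term 1: subtract (1)·k_5 from -39/136 → 0
  remainder 0.

S(h_1,k_4): leading monomials are coprime, so the S-polynomial reduces to 0 (Buchberger's first criterion).
S(h_2,k_4): leading monomials are coprime, so the S-polynomial reduces to 0 (Buchberger's first criterion).
S(h_3,k_4): leading monomials are coprime, so the S-polynomial reduces to 0 (Buchberger's first criterion).
S(h_1,k_5): leading monomials are coprime, so the S-polynomial reduces to 0 (Buchberger's first criterion).
S(h_2,k_5): leading monomials are coprime, so the S-polynomial reduces to 0 (Buchberger's first criterion).
S(h_3,k_5): leading monomials are coprime, so the S-polynomial reduces to 0 (Buchberger's first criterion).
S(k_4,k_5): leading monomials are coprime, so the S-polynomial reduces to 0 (Buchberger's first criterion).
Every S-polynomial of the final basis reduces to 0, so we have a Gröbner basis.
Inter-reduce: drop elements whose leading term is divisible by another's, tail-reduce, and make monic.
Reduced Gröbner basis: {1}.

These differ, so the ideals are not equal.

No, the ideals differ.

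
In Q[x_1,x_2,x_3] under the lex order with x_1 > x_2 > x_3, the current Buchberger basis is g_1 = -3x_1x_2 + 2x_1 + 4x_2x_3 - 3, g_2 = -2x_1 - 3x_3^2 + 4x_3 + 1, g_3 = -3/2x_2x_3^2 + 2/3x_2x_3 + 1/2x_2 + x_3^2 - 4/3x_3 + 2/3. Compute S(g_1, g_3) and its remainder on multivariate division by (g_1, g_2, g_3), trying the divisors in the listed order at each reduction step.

S(g_1, g_3) = 4/9x_1x_2x_3 + 1/3x_1x_2 - 8/9x_1x_3 + 4/9x_1 - 4/3x_2x_3^3 + x_3^2; remainder on division = 0.

lcm(LM(g_1), LM(g_3)) = x_1x_2x_3^2.
S = (lcm/LT(g_1))·g_1 − (lcm/LT(g_3))·g_3 = 4/9x_1x_2x_3 + 1/3x_1x_2 - 8/9x_1x_3 + 4/9x_1 - 4/3x_2x_3^3 + x_3^2.
Reduce S modulo (g_1, g_2, g_3) in that order:
  leading term x_1x_2x_3: subtract (-4/27x_3)·g_1 from 4/9x_1x_2x_3 + 1/3x_1x_2 - 8/9x_1x_3 + 4/9x_1 - 4/3x_2x_3^3 + x_3^2 → 1/3x_1x_2 - 16/27x_1x_3 + 4/9x_1 - 4/3x_2x_3^3 + 16/27x_2x_3^2 + x_3^2 - 4/9x_3
  leading term x_1x_2: subtract (-1/9)·g_1 from 1/3x_1x_2 - 16/27x_1x_3 + 4/9x_1 - 4/3x_2x_3^3 + 16/27x_2x_3^2 + x_3^2 - 4/9x_3 → -16/27x_1x_3 + 2/3x_1 - 4/3x_2x_3^3 + 16/27x_2x_3^2 + 4/9x_2x_3 + x_3^2 - 4/9x_3 - 1/3
  leading term x_1x_3: subtract (8/27x_3)·g_2 from -16/27x_1x_3 + 2/3x_1 - 4/3x_2x_3^3 + 16/27x_2x_3^2 + 4/9x_2x_3 + x_3^2 - 4/9x_3 - 1/3 → 2/3x_1 - 4/3x_2x_3^3 + 16/27x_2x_3^2 + 4/9x_2x_3 + 8/9x_3^3 - 5/27x_3^2 - 20/27x_3 - 1/3
  leading term x_1: subtract (-1/3)·g_2 from 2/3x_1 - 4/3x_2x_3^3 + 16/27x_2x_3^2 + 4/9x_2x_3 + 8/9x_3^3 - 5/27x_3^2 - 20/27x_3 - 1/3 → -4/3x_2x_3^3 + 16/27x_2x_3^2 + 4/9x_2x_3 + 8/9x_3^3 - 32/27x_3^2 + 16/27x_3
  leading term x_2x_3^3: subtract (8/9x_3)·g_3 from -4/3x_2x_3^3 + 16/27x_2x_3^2 + 4/9x_2x_3 + 8/9x_3^3 - 32/27x_3^2 + 16/27x_3 → 0
The remainder is 0, so this S-polynomial contributes no new basis element.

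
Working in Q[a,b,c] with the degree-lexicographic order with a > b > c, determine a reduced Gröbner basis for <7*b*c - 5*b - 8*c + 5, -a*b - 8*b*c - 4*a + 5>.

f_1 = 7*b*c - 5*b - 8*c + 5, LT = b*c.
f_2 = -a*b - 8*b*c - 4*a + 5, LT = a*b.

S(f_1,f_2): lcm = a*b*c. S = -8*b*c**2 - 5/7*a*b - 36/7*a*c + 5/7*a + 5*c.
  leading term b*c**2: subtract (-8/7*c)·f_1 from -8*b*c**2 - 5/7*a*b - 36/7*a*c + 5/7*a + 5*c → -5/7*a*b - 36/7*a*c - 40/7*b*c - 64/7*c**2 + 5/7*a + 75/7*c
  leading term a*b: subtract (5/7)·f_2 from -5/7*a*b - 36/7*a*c - 40/7*b*c - 64/7*c**2 + 5/7*a + 75/7*c → -36/7*a*c - 64/7*c**2 + 25/7*a + 75/7*c - 25/7
  leading term a*c: no divisor's leading term divides it; move -36/7*a*c to the remainder.
  leading term c**2: no divisor's leading term divides it; move -64/7*c**2 to the remainder.
  leading term a: no divisor's leading term divides it; move 25/7*a to the remainder.
  leading term c: no divisor's leading term divides it; move 75/7*c to the remainder.
  leading term 1: no divisor's leading term divides it; move -25/7 to the remainder.
  remainder -36/7*a*c - 64/7*c**2 + 25/7*a + 75/7*c - 25/7 ≠ 0; add g_3 = -36/7*a*c - 64/7*c**2 + 25/7*a + 75/7*c - 25/7 to the basis.

S(f_1,g_3): lcm = a*b*c. S = -16/9*b*c**2 - 5/252*a*b - 8/7*a*c + 25/12*b*c + 5/7*a - 25/36*b.
  leading term b*c**2: subtract (-16/63*c)·f_1 from -16/9*b*c**2 - 5/252*a*b - 8/7*a*c + 25/12*b*c + 5/7*a - 25/36*b → -5/252*a*b - 8/7*a*c + 205/252*b*c - 128/63*c**2 + 5/7*a - 25/36*b + 80/63*c
  leading term a*b: subtract (5/252)·f_2 from -5/252*a*b - 8/7*a*c + 205/252*b*c - 128/63*c**2 + 5/7*a - 25/36*b + 80/63*c → -8/7*a*c + 35/36*b*c - 128/63*c**2 + 50/63*a - 25/36*b + 80/63*c - 25/252
  leading term a*c: subtract (2/9)·g_3 from -8/7*a*c + 35/36*b*c - 128/63*c**2 + 50/63*a - 25/36*b + 80/63*c - 25/252 → 35/36*b*c - 25/36*b - 10/9*c + 25/36
  leading term b*c: subtract (5/36)·f_1 from 35/36*b*c - 25/36*b - 10/9*c + 25/36 → 0
  remainder 0.

S(f_2,g_3): lcm = a*b*c. S = 56/9*b*c**2 + 25/36*a*b + 4*a*c + 25/12*b*c - 25/36*b - 5*c.
  leading term b*c**2: subtract (8/9*c)·f_1 from 56/9*b*c**2 + 25/36*a*b + 4*a*c + 25/12*b*c - 25/36*b - 5*c → 25/36*a*b + 4*a*c + 235/36*b*c + 64/9*c**2 - 25/36*b - 85/9*c
  leading term a*b: subtract (-25/36)·f_2 from 25/36*a*b + 4*a*c + 235/36*b*c + 64/9*c**2 - 25/36*b - 85/9*c → 4*a*c + 35/36*b*c + 64/9*c**2 - 25/9*a - 25/36*b - 85/9*c + 125/36
  leading term a*c: subtract (-7/9)·g_3 from 4*a*c + 35/36*b*c + 64/9*c**2 - 25/9*a - 25/36*b - 85/9*c + 125/36 → 35/36*b*c - 25/36*b - 10/9*c + 25/36
  leading term b*c: subtract (5/36)·f_1 from 35/36*b*c - 25/36*b - 10/9*c + 25/36 → 0
  remainder 0.

Every S-polynomial of the final basis reduces to 0, so we have a Gröbner basis.

G = {a*b + 4*a + 40/7*b + 64/7*c - 75/7, a*c + 16/9*c**2 - 25/36*a - 25/12*c + 25/36, b*c - 5/7*b - 8/7*c + 5/7}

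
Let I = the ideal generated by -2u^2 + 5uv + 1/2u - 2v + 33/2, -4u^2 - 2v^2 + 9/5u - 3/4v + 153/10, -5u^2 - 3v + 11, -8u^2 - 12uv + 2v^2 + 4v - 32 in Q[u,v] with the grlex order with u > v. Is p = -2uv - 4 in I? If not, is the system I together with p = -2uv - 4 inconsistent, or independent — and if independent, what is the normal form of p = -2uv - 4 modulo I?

First compute the reduced Gröbner basis of I by Buchberger's algorithm.
f_1 = -2u^2 + 5uv + 1/2u - 2v + 33/2, LT = u^2.
f_2 = -4u^2 - 2v^2 + 9/5u - 3/4v + 153/10, LT = u^2.
f_3 = -5u^2 - 3v + 11, LT = u^2.
f_4 = -8u^2 - 12uv + 2v^2 + 4v - 32, LT = u^2.

S(f_1,f_2): lcm = u^2. S = -5/2uv - 1/2v^2 + 1/5u + 13/16v - 177/40.
  leading term uv: no divisor's leading term divides it; move -5/2uv to the remainder.
  leading term v^2: no divisor's leading term divides it; move -1/2v^2 to the remainder.
  leading term u: no divisor's leading term divides it; move 1/5u to the remainder.
  leading term v: no divisor's leading term divides it; move 13/16v to the remainder.
  leading term 1: no divisor's leading term divides it; move -177/40 to the remainder.
  remainder -5/2uv - 1/2v^2 + 1/5u + 13/16v - 177/40 ≠ 0; add h_5 = -5/2uv - 1/2v^2 + 1/5u + 13/16v - 177/40 to the basis.

S(f_1,f_3): lcm = u^2. S = -5/2uv - 1/4u + 2/5v - 121/20.
  leading term uv: subtract (1)·h_5 from -5/2uv - 1/4u + 2/5v - 121/20 → 1/2v^2 - 9/20u - 33/80v - 13/8
  leading term v^2: no divisor's leading term divides it; move 1/2v^2 to the remainder.
  leading term u: no divisor's leading term divides it; move -9/20u to the remainder.
  leading term v: no divisor's leading term divides it; move -33/80v to the remainder.
  leading term 1: no divisor's leading term divides it; move -13/8 to the remainder.
  remainder 1/2v^2 - 9/20u - 33/80v - 13/8 ≠ 0; add h_6 = 1/2v^2 - 9/20u - 33/80v - 13/8 to the basis.

S(f_1,f_4): lcm = u^2. S = -4uv + 1/4v^2 - 1/4u + 3/2v - 49/4.
  leading term uv: subtract (8/5)·h_5 from -4uv + 1/4v^2 - 1/4u + 3/2v - 49/4 → 21/20v^2 - 57/100u + 1/5v - 517/100
  leading term v^2: subtract (21/10)·h_6 from 21/20v^2 - 57/100u + 1/5v - 517/100 → 3/8u + 853/800v - 703/400
  leading term u: no divisor's leading term divides it; move 3/8u to the remainder.
  leading term v: no divisor's leading term divides it; move 853/800v to the remainder.
  leading term 1: no divisor's leading term divides it; move -703/400 to the remainder.
  remainder 3/8u + 853/800v - 703/400 ≠ 0; add h_7 = 3/8u + 853/800v - 703/400 to the basis.

S(f_1,h_5): lcm = u^2v. S = -27/10uv^2 + 2/25u^2 + 3/40uv + v^2 - 177/100u - 33/4v.
  leading term uv^2: subtract (27/25v)·h_5 from -27/10uv^2 + 2/25u^2 + 3/40uv + v^2 - 177/100u - 33/4v → 27/50v^3 + 2/25u^2 - 141/1000uv + 49/400v^2 - 177/100u - 3471/1000v
  leading term v^3: subtract (27/25v)·h_6 from 27/50v^3 + 2/25u^2 - 141/1000uv + 49/400v^2 - 177/100u - 3471/1000v → 2/25u^2 + 69/200uv + 71/125v^2 - 177/100u - 429/250v
  leading term u^2: subtract (-1/25)·f_1 from 2/25u^2 + 69/200uv + 71/125v^2 - 177/100u - 429/250v → 109/200uv + 71/125v^2 - 7/4u - 449/250v + 33/50
  leading term uv: subtract (-109/500)·h_5 from 109/200uv + 71/125v^2 - 7/4u - 449/250v + 33/50 → 459/1000v^2 - 2133/1250u - 12951/8000v - 6093/20000
  leading term v^2: subtract (459/500)·h_6 from 459/1000v^2 - 2133/1250u - 12951/8000v - 6093/20000 → -12933/10000u - 6201/5000v + 11871/10000
  leading term u: subtract (-4311/1250)·h_7 from -12933/10000u - 6201/5000v + 11871/10000 → 2437083/1000000v - 2437083/500000
  leading term v: no divisor's leading term divides it; move 2437083/1000000v to the remainder.
  leading term 1: no divisor's leading term divides it; move -2437083/500000 to the remainder.
  remainder 2437083/1000000v - 2437083/500000 ≠ 0; add h_8 = 2437083/1000000v - 2437083/500000 to the basis.

The other S-polynomials (S(f_2,f_3), S(f_2,f_4), S(f_3,f_4), S(f_2,h_5), S(f_3,h_5), S(f_4,h_5), S(f_1,h_6), S(f_2,h_6), S(f_3,h_6), S(f_4,h_6), S(h_5,h_6), S(f_1,h_7), S(f_2,h_7), S(f_3,h_7), S(f_4,h_7), S(h_5,h_7), S(h_6,h_7), S(f_1,h_8), S(f_2,h_8), S(f_3,h_8), S(f_4,h_8), S(h_5,h_8), S(h_6,h_8), S(h_7,h_8)) all reduce to 0 modulo the current basis, so we have a Gröbner basis.
Inter-reduce: drop elements whose leading term is divisible by another's, tail-reduce, and make monic.
Reduced Gröbner basis: {u + 1, v - 2}.
Label its elements g_1 = u + 1, g_2 = v - 2.

Reduce p = -2uv - 4 modulo G:
  leading term uv: subtract (-2v)·g_1 from -2uv - 4 → 2v - 4
  leading term v: subtract (2)·g_2 from 2v - 4 → 0
  normal form = 0.
Since the normal form is 0, p ∈ I.

-2uv - 4 lies in I (it reduces to 0).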